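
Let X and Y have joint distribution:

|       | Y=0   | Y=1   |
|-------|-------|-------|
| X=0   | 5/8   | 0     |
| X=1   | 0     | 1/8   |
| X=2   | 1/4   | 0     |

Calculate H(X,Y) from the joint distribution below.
H(X,Y) = -Σ P(X,Y) log₂ P(X,Y), summed over the non-zero cells:
H(X,Y) = -[(5/8)·log₂(5/8) + (1/8)·log₂(1/8) + (1/4)·log₂(1/4)]
  = 0.4238 + 0.3750 + 0.5000
  = 1.2988 bits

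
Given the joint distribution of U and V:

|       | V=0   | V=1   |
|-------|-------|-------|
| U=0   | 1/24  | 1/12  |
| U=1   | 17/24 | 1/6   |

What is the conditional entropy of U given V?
Marginal P(V) (column sums):
  P(V=0) = 1/24 + 17/24 = 3/4
  P(V=1) = 1/12 + 1/6 = 1/4

H(U|V) = -Σ P(U,V)·log₂ P(U|V), where P(U|V) = P(U,V) / P(V)
  (U=0,V=0): P(U|V) = (1/24)/(3/4) = 1/18;  -(1/24)·log₂(1/18) = 0.1737
  (U=0,V=1): P(U|V) = (1/12)/(1/4) = 1/3;  -(1/12)·log₂(1/3) = 0.1321
  (U=1,V=0): P(U|V) = (17/24)/(3/4) = 17/18;  -(17/24)·log₂(17/18) = 0.0584
  (U=1,V=1): P(U|V) = (1/6)/(1/4) = 2/3;  -(1/6)·log₂(2/3) = 0.0975
H(U|V) = 0.1737 + 0.1321 + 0.0584 + 0.0975
  = 0.4617 bits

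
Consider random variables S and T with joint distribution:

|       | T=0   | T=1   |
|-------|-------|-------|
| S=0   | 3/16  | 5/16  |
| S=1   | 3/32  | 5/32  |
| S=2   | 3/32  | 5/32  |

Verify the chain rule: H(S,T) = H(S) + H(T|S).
Left side:
H(S,T) = -[(3/16)·log₂(3/16) + (5/16)·log₂(5/16) + (3/32)·log₂(3/32) + (5/32)·log₂(5/32) + (3/32)·log₂(3/32) + (5/32)·log₂(5/32)]
  = 0.4528 + 0.5244 + 0.3202 + 0.4184 + 0.3202 + 0.4184
  = 2.4544 bits

Right side:
Marginal P(S) (row sums):
  P(S=0) = 3/16 + 5/16 = 1/2
  P(S=1) = 3/32 + 5/32 = 1/4
  P(S=2) = 3/32 + 5/32 = 1/4
H(S) = -[(1/2)·log₂(1/2) + (1/4)·log₂(1/4) + (1/4)·log₂(1/4)]
  = 0.5000 + 0.5000 + 0.5000
  = 1.5000 bits
H(T|S) = -Σ P(S,T)·log₂ P(T|S), where P(T|S) = P(S,T) / P(S)
  (S=0,T=0): P(T|S) = (3/16)/(1/2) = 3/8;  -(3/16)·log₂(3/8) = 0.2653
  (S=0,T=1): P(T|S) = (5/16)/(1/2) = 5/8;  -(5/16)·log₂(5/8) = 0.2119
  (S=1,T=0): P(T|S) = (3/32)/(1/4) = 3/8;  -(3/32)·log₂(3/8) = 0.1327
  (S=1,T=1): P(T|S) = (5/32)/(1/4) = 5/8;  -(5/32)·log₂(5/8) = 0.1059
  (S=2,T=0): P(T|S) = (3/32)/(1/4) = 3/8;  -(3/32)·log₂(3/8) = 0.1327
  (S=2,T=1): P(T|S) = (5/32)/(1/4) = 5/8;  -(5/32)·log₂(5/8) = 0.1059
H(T|S) = 0.2653 + 0.2119 + 0.1327 + 0.1059 + 0.1327 + 0.1059
  = 0.9544 bits
H(S) + H(T|S) = 1.5000 + 0.9544 = 2.4544 bits

Both sides equal 2.4544 bits, so the chain rule holds ✓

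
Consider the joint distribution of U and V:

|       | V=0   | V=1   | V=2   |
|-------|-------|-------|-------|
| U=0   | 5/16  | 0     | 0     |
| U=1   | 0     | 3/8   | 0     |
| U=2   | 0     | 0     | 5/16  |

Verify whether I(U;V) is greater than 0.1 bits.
Marginal P(U) (row sums):
  P(U=0) = 5/16 + 0 + 0 = 5/16
  P(U=1) = 0 + 3/8 + 0 = 3/8
  P(U=2) = 0 + 0 + 5/16 = 5/16
Marginal P(V) (column sums):
  P(V=0) = 5/16 + 0 + 0 = 5/16
  P(V=1) = 0 + 3/8 + 0 = 3/8
  P(V=2) = 0 + 0 + 5/16 = 5/16

H(U) = -[(5/16)·log₂(5/16) + (3/8)·log₂(3/8) + (5/16)·log₂(5/16)]
  = 0.5244 + 0.5306 + 0.5244
  = 1.5794 bits
H(V) = -[(5/16)·log₂(5/16) + (3/8)·log₂(3/8) + (5/16)·log₂(5/16)]
  = 0.5244 + 0.5306 + 0.5244
  = 1.5794 bits
H(U,V) = -[(5/16)·log₂(5/16) + (3/8)·log₂(3/8) + (5/16)·log₂(5/16)]
  = 0.5244 + 0.5306 + 0.5244
  = 1.5794 bits

I(U;V) = H(U) + H(V) - H(U,V)
  = 1.5794 + 1.5794 - 1.5794
  = 1.5794 bits

Yes. I(U;V) = 1.5794 bits, which is > 0.1 bits.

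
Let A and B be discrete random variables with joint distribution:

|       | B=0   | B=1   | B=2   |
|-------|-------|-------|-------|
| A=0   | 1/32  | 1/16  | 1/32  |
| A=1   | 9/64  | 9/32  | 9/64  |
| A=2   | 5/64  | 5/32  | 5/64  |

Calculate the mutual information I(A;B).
Marginal P(A) (row sums):
  P(A=0) = 1/32 + 1/16 + 1/32 = 1/8
  P(A=1) = 9/64 + 9/32 + 9/64 = 9/16
  P(A=2) = 5/64 + 5/32 + 5/64 = 5/16
Marginal P(B) (column sums):
  P(B=0) = 1/32 + 9/64 + 5/64 = 1/4
  P(B=1) = 1/16 + 9/32 + 5/32 = 1/2
  P(B=2) = 1/32 + 9/64 + 5/64 = 1/4

H(A) = -[(1/8)·log₂(1/8) + (9/16)·log₂(9/16) + (5/16)·log₂(5/16)]
  = 0.3750 + 0.4669 + 0.5244
  = 1.3663 bits
H(B) = -[(1/4)·log₂(1/4) + (1/2)·log₂(1/2) + (1/4)·log₂(1/4)]
  = 0.5000 + 0.5000 + 0.5000
  = 1.5000 bits
H(A,B) = -[(1/32)·log₂(1/32) + (1/16)·log₂(1/16) + (1/32)·log₂(1/32) + (9/64)·log₂(9/64) + (9/32)·log₂(9/32) + (9/64)·log₂(9/64) + (5/64)·log₂(5/64) + (5/32)·log₂(5/32) + (5/64)·log₂(5/64)]
  = 0.1563 + 0.2500 + 0.1563 + 0.3980 + 0.5147 + 0.3980 + 0.2873 + 0.4184 + 0.2873
  = 2.8663 bits

I(A;B) = H(A) + H(B) - H(A,B)
  = 1.3663 + 1.5000 - 2.8663
  = 0.0000 bits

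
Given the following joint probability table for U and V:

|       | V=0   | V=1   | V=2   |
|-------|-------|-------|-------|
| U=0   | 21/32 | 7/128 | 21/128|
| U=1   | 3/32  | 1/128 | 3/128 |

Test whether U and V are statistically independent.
Marginal P(U) (row sums):
  P(U=0) = 21/32 + 7/128 + 21/128 = 7/8
  P(U=1) = 3/32 + 1/128 + 3/128 = 1/8
Marginal P(V) (column sums):
  P(V=0) = 21/32 + 3/32 = 3/4
  P(V=1) = 7/128 + 1/128 = 1/16
  P(V=2) = 21/128 + 3/128 = 3/16

U and V are independent iff P(U=i,V=j) = P(U=i)·P(V=j) for every cell.
  P(U=0)·P(V=0) = 7/8 × 3/4 = 21/32 = P(U=0,V=0) ✓
  P(U=0)·P(V=1) = 7/8 × 1/16 = 7/128 = P(U=0,V=1) ✓
  P(U=0)·P(V=2) = 7/8 × 3/16 = 21/128 = P(U=0,V=2) ✓
  P(U=1)·P(V=0) = 1/8 × 3/4 = 3/32 = P(U=1,V=0) ✓
  P(U=1)·P(V=1) = 1/8 × 1/16 = 1/128 = P(U=1,V=1) ✓
  P(U=1)·P(V=2) = 1/8 × 3/16 = 3/128 = P(U=1,V=2) ✓

Yes, U and V are independent: every cell factors, so I(U;V) = 0 bits.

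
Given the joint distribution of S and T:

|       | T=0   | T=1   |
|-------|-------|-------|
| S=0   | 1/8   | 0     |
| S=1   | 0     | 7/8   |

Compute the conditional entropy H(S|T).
Marginal P(T) (column sums):
  P(T=0) = 1/8 + 0 = 1/8
  P(T=1) = 0 + 7/8 = 7/8

H(S|T) = -Σ P(S,T)·log₂ P(S|T), where P(S|T) = P(S,T) / P(T)
  (cells with P(S,T) = 0 contribute 0)
  (S=0,T=0): P(S|T) = (1/8)/(1/8) = 1;  -(1/8)·log₂(1) = 0.0000
  (S=1,T=1): P(S|T) = (7/8)/(7/8) = 1;  -(7/8)·log₂(1) = 0.0000
H(S|T) = 0.0000 + 0.0000
  = 0.0000 bits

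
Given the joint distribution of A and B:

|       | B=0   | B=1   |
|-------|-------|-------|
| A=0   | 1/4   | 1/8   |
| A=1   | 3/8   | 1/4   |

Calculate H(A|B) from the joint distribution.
Marginal P(B) (column sums):
  P(B=0) = 1/4 + 3/8 = 5/8
  P(B=1) = 1/8 + 1/4 = 3/8

H(A|B) = -Σ P(A,B)·log₂ P(A|B), where P(A|B) = P(A,B) / P(B)
  (A=0,B=0): P(A|B) = (1/4)/(5/8) = 2/5;  -(1/4)·log₂(2/5) = 0.3305
  (A=0,B=1): P(A|B) = (1/8)/(3/8) = 1/3;  -(1/8)·log₂(1/3) = 0.1981
  (A=1,B=0): P(A|B) = (3/8)/(5/8) = 3/5;  -(3/8)·log₂(3/5) = 0.2764
  (A=1,B=1): P(A|B) = (1/4)/(3/8) = 2/3;  -(1/4)·log₂(2/3) = 0.1462
H(A|B) = 0.3305 + 0.1981 + 0.2764 + 0.1462
  = 0.9512 bits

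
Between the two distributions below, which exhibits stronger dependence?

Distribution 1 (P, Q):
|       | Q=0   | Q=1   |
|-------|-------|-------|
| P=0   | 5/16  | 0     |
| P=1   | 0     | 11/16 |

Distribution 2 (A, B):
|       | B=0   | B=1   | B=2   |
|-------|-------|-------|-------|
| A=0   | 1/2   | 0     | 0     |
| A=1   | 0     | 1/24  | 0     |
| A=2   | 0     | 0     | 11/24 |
Distribution 1 (P, Q):
Marginal P(P) (row sums):
  P(P=0) = 5/16 + 0 = 5/16
  P(P=1) = 0 + 11/16 = 11/16
Marginal P(Q) (column sums):
  P(Q=0) = 5/16 + 0 = 5/16
  P(Q=1) = 0 + 11/16 = 11/16

H(P) = -[(5/16)·log₂(5/16) + (11/16)·log₂(11/16)]
  = 0.5244 + 0.3716
  = 0.8960 bits
H(Q) = -[(5/16)·log₂(5/16) + (11/16)·log₂(11/16)]
  = 0.5244 + 0.3716
  = 0.8960 bits
H(P,Q) = -[(5/16)·log₂(5/16) + (11/16)·log₂(11/16)]
  = 0.5244 + 0.3716
  = 0.8960 bits

I(P;Q) = H(P) + H(Q) - H(P,Q)
  = 0.8960 + 0.8960 - 0.8960
  = 0.8960 bits

Distribution 2 (A, B):
Marginal P(A) (row sums):
  P(A=0) = 1/2 + 0 + 0 = 1/2
  P(A=1) = 0 + 1/24 + 0 = 1/24
  P(A=2) = 0 + 0 + 11/24 = 11/24
Marginal P(B) (column sums):
  P(B=0) = 1/2 + 0 + 0 = 1/2
  P(B=1) = 0 + 1/24 + 0 = 1/24
  P(B=2) = 0 + 0 + 11/24 = 11/24

H(A) = -[(1/2)·log₂(1/2) + (1/24)·log₂(1/24) + (11/24)·log₂(11/24)]
  = 0.5000 + 0.1910 + 0.5159
  = 1.2069 bits
H(B) = -[(1/2)·log₂(1/2) + (1/24)·log₂(1/24) + (11/24)·log₂(11/24)]
  = 0.5000 + 0.1910 + 0.5159
  = 1.2069 bits
H(A,B) = -[(1/2)·log₂(1/2) + (1/24)·log₂(1/24) + (11/24)·log₂(11/24)]
  = 0.5000 + 0.1910 + 0.5159
  = 1.2069 bits

I(A;B) = H(A) + H(B) - H(A,B)
  = 1.2069 + 1.2069 - 1.2069
  = 1.2069 bits

I(A;B) = 1.2069 bits > I(P;Q) = 0.8960 bits, so (A, B) has the higher mutual information (stronger dependence).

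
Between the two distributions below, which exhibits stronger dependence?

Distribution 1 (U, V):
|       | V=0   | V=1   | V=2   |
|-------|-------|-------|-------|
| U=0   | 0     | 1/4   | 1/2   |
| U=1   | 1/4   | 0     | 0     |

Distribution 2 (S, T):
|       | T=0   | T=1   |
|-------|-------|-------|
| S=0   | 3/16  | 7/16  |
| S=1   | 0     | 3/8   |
Distribution 1 (U, V):
Marginal P(U) (row sums):
  P(U=0) = 0 + 1/4 + 1/2 = 3/4
  P(U=1) = 1/4 + 0 + 0 = 1/4
Marginal P(V) (column sums):
  P(V=0) = 0 + 1/4 = 1/4
  P(V=1) = 1/4 + 0 = 1/4
  P(V=2) = 1/2 + 0 = 1/2

H(U) = -[(3/4)·log₂(3/4) + (1/4)·log₂(1/4)]
  = 0.3113 + 0.5000
  = 0.8113 bits
H(V) = -[(1/4)·log₂(1/4) + (1/4)·log₂(1/4) + (1/2)·log₂(1/2)]
  = 0.5000 + 0.5000 + 0.5000
  = 1.5000 bits
H(U,V) = -[(1/4)·log₂(1/4) + (1/2)·log₂(1/2) + (1/4)·log₂(1/4)]
  = 0.5000 + 0.5000 + 0.5000
  = 1.5000 bits

I(U;V) = H(U) + H(V) - H(U,V)
  = 0.8113 + 1.5000 - 1.5000
  = 0.8113 bits

Distribution 2 (S, T):
Marginal P(S) (row sums):
  P(S=0) = 3/16 + 7/16 = 5/8
  P(S=1) = 0 + 3/8 = 3/8
Marginal P(T) (column sums):
  P(T=0) = 3/16 + 0 = 3/16
  P(T=1) = 7/16 + 3/8 = 13/16

H(S) = -[(5/8)·log₂(5/8) + (3/8)·log₂(3/8)]
  = 0.4238 + 0.5306
  = 0.9544 bits
H(T) = -[(3/16)·log₂(3/16) + (13/16)·log₂(13/16)]
  = 0.4528 + 0.2434
  = 0.6962 bits
H(S,T) = -[(3/16)·log₂(3/16) + (7/16)·log₂(7/16) + (3/8)·log₂(3/8)]
  = 0.4528 + 0.5218 + 0.5306
  = 1.5052 bits

I(S;T) = H(S) + H(T) - H(S,T)
  = 0.9544 + 0.6962 - 1.5052
  = 0.1454 bits

I(U;V) = 0.8113 bits > I(S;T) = 0.1454 bits, so (U, V) has the higher mutual information (stronger dependence).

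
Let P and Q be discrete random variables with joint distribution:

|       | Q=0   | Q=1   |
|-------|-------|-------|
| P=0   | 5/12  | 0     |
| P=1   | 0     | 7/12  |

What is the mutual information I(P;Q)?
Marginal P(P) (row sums):
  P(P=0) = 5/12 + 0 = 5/12
  P(P=1) = 0 + 7/12 = 7/12
Marginal P(Q) (column sums):
  P(Q=0) = 5/12 + 0 = 5/12
  P(Q=1) = 0 + 7/12 = 7/12

H(P) = -[(5/12)·log₂(5/12) + (7/12)·log₂(7/12)]
  = 0.5263 + 0.4536
  = 0.9799 bits
H(Q) = -[(5/12)·log₂(5/12) + (7/12)·log₂(7/12)]
  = 0.5263 + 0.4536
  = 0.9799 bits
H(P,Q) = -[(5/12)·log₂(5/12) + (7/12)·log₂(7/12)]
  = 0.5263 + 0.4536
  = 0.9799 bits

I(P;Q) = H(P) + H(Q) - H(P,Q)
  = 0.9799 + 0.9799 - 0.9799
  = 0.9799 bits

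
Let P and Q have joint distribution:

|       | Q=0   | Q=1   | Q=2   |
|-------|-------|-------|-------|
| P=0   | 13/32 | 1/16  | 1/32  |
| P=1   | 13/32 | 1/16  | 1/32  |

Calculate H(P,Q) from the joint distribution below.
H(P,Q) = -Σ P(P,Q) log₂ P(P,Q), summed over the non-zero cells:
H(P,Q) = -[(13/32)·log₂(13/32) + (1/16)·log₂(1/16) + (1/32)·log₂(1/32) + (13/32)·log₂(13/32) + (1/16)·log₂(1/16) + (1/32)·log₂(1/32)]
  = 0.5279 + 0.2500 + 0.1563 + 0.5279 + 0.2500 + 0.1563
  = 1.8684 bits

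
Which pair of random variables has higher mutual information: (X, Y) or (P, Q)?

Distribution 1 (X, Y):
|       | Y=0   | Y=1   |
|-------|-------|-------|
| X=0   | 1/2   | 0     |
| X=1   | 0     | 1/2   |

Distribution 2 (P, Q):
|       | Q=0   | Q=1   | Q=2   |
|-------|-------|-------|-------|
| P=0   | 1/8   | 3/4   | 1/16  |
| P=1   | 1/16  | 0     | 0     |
Distribution 1 (X, Y):
Marginal P(X) (row sums):
  P(X=0) = 1/2 + 0 = 1/2
  P(X=1) = 0 + 1/2 = 1/2
Marginal P(Y) (column sums):
  P(Y=0) = 1/2 + 0 = 1/2
  P(Y=1) = 0 + 1/2 = 1/2

H(X) = -[(1/2)·log₂(1/2) + (1/2)·log₂(1/2)]
  = 0.5000 + 0.5000
  = 1.0000 bits
H(Y) = -[(1/2)·log₂(1/2) + (1/2)·log₂(1/2)]
  = 0.5000 + 0.5000
  = 1.0000 bits
H(X,Y) = -[(1/2)·log₂(1/2) + (1/2)·log₂(1/2)]
  = 0.5000 + 0.5000
  = 1.0000 bits

I(X;Y) = H(X) + H(Y) - H(X,Y)
  = 1.0000 + 1.0000 - 1.0000
  = 1.0000 bits

Distribution 2 (P, Q):
Marginal P(P) (row sums):
  P(P=0) = 1/8 + 3/4 + 1/16 = 15/16
  P(P=1) = 1/16 + 0 + 0 = 1/16
Marginal P(Q) (column sums):
  P(Q=0) = 1/8 + 1/16 = 3/16
  P(Q=1) = 3/4 + 0 = 3/4
  P(Q=2) = 1/16 + 0 = 1/16

H(P) = -[(15/16)·log₂(15/16) + (1/16)·log₂(1/16)]
  = 0.0873 + 0.2500
  = 0.3373 bits
H(Q) = -[(3/16)·log₂(3/16) + (3/4)·log₂(3/4) + (1/16)·log₂(1/16)]
  = 0.4528 + 0.3113 + 0.2500
  = 1.0141 bits
H(P,Q) = -[(1/8)·log₂(1/8) + (3/4)·log₂(3/4) + (1/16)·log₂(1/16) + (1/16)·log₂(1/16)]
  = 0.3750 + 0.3113 + 0.2500 + 0.2500
  = 1.1863 bits

I(P;Q) = H(P) + H(Q) - H(P,Q)
  = 0.3373 + 1.0141 - 1.1863
  = 0.1651 bits

I(X;Y) = 1.0000 bits > I(P;Q) = 0.1651 bits, so (X, Y) has the higher mutual information (stronger dependence).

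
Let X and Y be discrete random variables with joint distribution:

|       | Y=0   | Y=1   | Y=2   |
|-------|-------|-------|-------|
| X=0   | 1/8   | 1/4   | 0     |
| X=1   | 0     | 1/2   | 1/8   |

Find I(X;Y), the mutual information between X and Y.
Marginal P(X) (row sums):
  P(X=0) = 1/8 + 1/4 + 0 = 3/8
  P(X=1) = 0 + 1/2 + 1/8 = 5/8
Marginal P(Y) (column sums):
  P(Y=0) = 1/8 + 0 = 1/8
  P(Y=1) = 1/4 + 1/2 = 3/4
  P(Y=2) = 0 + 1/8 = 1/8

H(X) = -[(3/8)·log₂(3/8) + (5/8)·log₂(5/8)]
  = 0.5306 + 0.4238
  = 0.9544 bits
H(Y) = -[(1/8)·log₂(1/8) + (3/4)·log₂(3/4) + (1/8)·log₂(1/8)]
  = 0.3750 + 0.3113 + 0.3750
  = 1.0613 bits
H(X,Y) = -[(1/8)·log₂(1/8) + (1/4)·log₂(1/4) + (1/2)·log₂(1/2) + (1/8)·log₂(1/8)]
  = 0.3750 + 0.5000 + 0.5000 + 0.3750
  = 1.7500 bits

I(X;Y) = H(X) + H(Y) - H(X,Y)
  = 0.9544 + 1.0613 - 1.7500
  = 0.2657 bits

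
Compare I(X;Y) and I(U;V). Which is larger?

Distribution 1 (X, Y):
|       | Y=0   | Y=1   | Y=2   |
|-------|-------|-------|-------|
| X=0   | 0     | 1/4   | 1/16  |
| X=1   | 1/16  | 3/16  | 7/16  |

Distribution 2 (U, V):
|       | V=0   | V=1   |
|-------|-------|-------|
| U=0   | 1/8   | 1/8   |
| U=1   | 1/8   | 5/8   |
Distribution 1 (X, Y):
Marginal P(X) (row sums):
  P(X=0) = 0 + 1/4 + 1/16 = 5/16
  P(X=1) = 1/16 + 3/16 + 7/16 = 11/16
Marginal P(Y) (column sums):
  P(Y=0) = 0 + 1/16 = 1/16
  P(Y=1) = 1/4 + 3/16 = 7/16
  P(Y=2) = 1/16 + 7/16 = 1/2

H(X) = -[(5/16)·log₂(5/16) + (11/16)·log₂(11/16)]
  = 0.5244 + 0.3716
  = 0.8960 bits
H(Y) = -[(1/16)·log₂(1/16) + (7/16)·log₂(7/16) + (1/2)·log₂(1/2)]
  = 0.2500 + 0.5218 + 0.5000
  = 1.2718 bits
H(X,Y) = -[(1/4)·log₂(1/4) + (1/16)·log₂(1/16) + (1/16)·log₂(1/16) + (3/16)·log₂(3/16) + (7/16)·log₂(7/16)]
  = 0.5000 + 0.2500 + 0.2500 + 0.4528 + 0.5218
  = 1.9746 bits

I(X;Y) = H(X) + H(Y) - H(X,Y)
  = 0.8960 + 1.2718 - 1.9746
  = 0.1932 bits

Distribution 2 (U, V):
Marginal P(U) (row sums):
  P(U=0) = 1/8 + 1/8 = 1/4
  P(U=1) = 1/8 + 5/8 = 3/4
Marginal P(V) (column sums):
  P(V=0) = 1/8 + 1/8 = 1/4
  P(V=1) = 1/8 + 5/8 = 3/4

H(U) = -[(1/4)·log₂(1/4) + (3/4)·log₂(3/4)]
  = 0.5000 + 0.3113
  = 0.8113 bits
H(V) = -[(1/4)·log₂(1/4) + (3/4)·log₂(3/4)]
  = 0.5000 + 0.3113
  = 0.8113 bits
H(U,V) = -[(1/8)·log₂(1/8) + (1/8)·log₂(1/8) + (1/8)·log₂(1/8) + (5/8)·log₂(5/8)]
  = 0.3750 + 0.3750 + 0.3750 + 0.4238
  = 1.5488 bits

I(U;V) = H(U) + H(V) - H(U,V)
  = 0.8113 + 0.8113 - 1.5488
  = 0.0738 bits

I(X;Y) = 0.1932 bits > I(U;V) = 0.0738 bits, so (X, Y) has the higher mutual information (stronger dependence).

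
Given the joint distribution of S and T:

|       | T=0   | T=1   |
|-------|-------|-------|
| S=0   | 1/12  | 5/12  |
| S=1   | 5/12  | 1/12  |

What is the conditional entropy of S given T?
Marginal P(T) (column sums):
  P(T=0) = 1/12 + 5/12 = 1/2
  P(T=1) = 5/12 + 1/12 = 1/2

H(S|T) = -Σ P(S,T)·log₂ P(S|T), where P(S|T) = P(S,T) / P(T)
  (S=0,T=0): P(S|T) = (1/12)/(1/2) = 1/6;  -(1/12)·log₂(1/6) = 0.2154
  (S=0,T=1): P(S|T) = (5/12)/(1/2) = 5/6;  -(5/12)·log₂(5/6) = 0.1096
  (S=1,T=0): P(S|T) = (5/12)/(1/2) = 5/6;  -(5/12)·log₂(5/6) = 0.1096
  (S=1,T=1): P(S|T) = (1/12)/(1/2) = 1/6;  -(1/12)·log₂(1/6) = 0.2154
H(S|T) = 0.2154 + 0.1096 + 0.1096 + 0.2154
  = 0.6500 bits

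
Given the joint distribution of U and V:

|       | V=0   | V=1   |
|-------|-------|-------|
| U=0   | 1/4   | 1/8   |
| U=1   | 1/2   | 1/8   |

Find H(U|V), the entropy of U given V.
Marginal P(V) (column sums):
  P(V=0) = 1/4 + 1/2 = 3/4
  P(V=1) = 1/8 + 1/8 = 1/4

H(U|V) = -Σ P(U,V)·log₂ P(U|V), where P(U|V) = P(U,V) / P(V)
  (U=0,V=0): P(U|V) = (1/4)/(3/4) = 1/3;  -(1/4)·log₂(1/3) = 0.3962
  (U=0,V=1): P(U|V) = (1/8)/(1/4) = 1/2;  -(1/8)·log₂(1/2) = 0.1250
  (U=1,V=0): P(U|V) = (1/2)/(3/4) = 2/3;  -(1/2)·log₂(2/3) = 0.2925
  (U=1,V=1): P(U|V) = (1/8)/(1/4) = 1/2;  -(1/8)·log₂(1/2) = 0.1250
H(U|V) = 0.3962 + 0.1250 + 0.2925 + 0.1250
  = 0.9387 bits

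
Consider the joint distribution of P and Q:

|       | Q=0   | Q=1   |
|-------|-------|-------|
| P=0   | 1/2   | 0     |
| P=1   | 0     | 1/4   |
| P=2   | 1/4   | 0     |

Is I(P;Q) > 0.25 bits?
Marginal P(P) (row sums):
  P(P=0) = 1/2 + 0 = 1/2
  P(P=1) = 0 + 1/4 = 1/4
  P(P=2) = 1/4 + 0 = 1/4
Marginal P(Q) (column sums):
  P(Q=0) = 1/2 + 0 + 1/4 = 3/4
  P(Q=1) = 0 + 1/4 + 0 = 1/4

H(P) = -[(1/2)·log₂(1/2) + (1/4)·log₂(1/4) + (1/4)·log₂(1/4)]
  = 0.5000 + 0.5000 + 0.5000
  = 1.5000 bits
H(Q) = -[(3/4)·log₂(3/4) + (1/4)·log₂(1/4)]
  = 0.3113 + 0.5000
  = 0.8113 bits
H(P,Q) = -[(1/2)·log₂(1/2) + (1/4)·log₂(1/4) + (1/4)·log₂(1/4)]
  = 0.5000 + 0.5000 + 0.5000
  = 1.5000 bits

I(P;Q) = H(P) + H(Q) - H(P,Q)
  = 1.5000 + 0.8113 - 1.5000
  = 0.8113 bits

Yes. I(P;Q) = 0.8113 bits, which is > 0.25 bits.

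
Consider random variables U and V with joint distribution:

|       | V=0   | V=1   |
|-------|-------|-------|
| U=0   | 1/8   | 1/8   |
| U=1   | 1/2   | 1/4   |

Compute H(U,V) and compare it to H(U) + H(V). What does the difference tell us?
Marginal P(U) (row sums):
  P(U=0) = 1/8 + 1/8 = 1/4
  P(U=1) = 1/2 + 1/4 = 3/4
Marginal P(V) (column sums):
  P(V=0) = 1/8 + 1/2 = 5/8
  P(V=1) = 1/8 + 1/4 = 3/8

H(U,V) = -[(1/8)·log₂(1/8) + (1/8)·log₂(1/8) + (1/2)·log₂(1/2) + (1/4)·log₂(1/4)]
  = 0.3750 + 0.3750 + 0.5000 + 0.5000
  = 1.7500 bits
H(U) = -[(1/4)·log₂(1/4) + (3/4)·log₂(3/4)]
  = 0.5000 + 0.3113
  = 0.8113 bits
H(V) = -[(5/8)·log₂(5/8) + (3/8)·log₂(3/8)]
  = 0.4238 + 0.5306
  = 0.9544 bits

H(U) + H(V) = 0.8113 + 0.9544 = 1.7657 bits
Difference: H(U) + H(V) - H(U,V) = 1.7657 - 1.7500 = 0.0157 bits = I(U;V)

The difference is the mutual information; it is positive here, so U and V are dependent (knowing one reduces uncertainty about the other by 0.0157 bits).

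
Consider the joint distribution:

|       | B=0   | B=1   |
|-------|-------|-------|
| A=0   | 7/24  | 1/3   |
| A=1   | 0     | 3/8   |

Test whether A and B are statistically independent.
Marginal P(A) (row sums):
  P(A=0) = 7/24 + 1/3 = 5/8
  P(A=1) = 0 + 3/8 = 3/8
Marginal P(B) (column sums):
  P(B=0) = 7/24 + 0 = 7/24
  P(B=1) = 1/3 + 3/8 = 17/24

A and B are independent iff P(A=i,B=j) = P(A=i)·P(B=j) for every cell.
  P(A=0)·P(B=0) = 5/8 × 7/24 = 35/192, but P(A=0,B=0) = 7/24 ✗

No, A and B are not independent. Quantitatively, I(A;B) > 0:

H(A) = -[(5/8)·log₂(5/8) + (3/8)·log₂(3/8)]
  = 0.4238 + 0.5306
  = 0.9544 bits
H(B) = -[(7/24)·log₂(7/24) + (17/24)·log₂(17/24)]
  = 0.5185 + 0.3524
  = 0.8709 bits
H(A,B) = -[(7/24)·log₂(7/24) + (1/3)·log₂(1/3) + (3/8)·log₂(3/8)]
  = 0.5185 + 0.5283 + 0.5306
  = 1.5774 bits
I(A;B) = H(A) + H(B) - H(A,B) = 0.9544 + 0.8709 - 1.5774 = 0.2479 bits > 0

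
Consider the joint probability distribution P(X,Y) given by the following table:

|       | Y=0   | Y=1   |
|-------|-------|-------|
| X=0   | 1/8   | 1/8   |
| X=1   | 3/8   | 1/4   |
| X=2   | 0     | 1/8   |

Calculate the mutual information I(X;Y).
Marginal P(X) (row sums):
  P(X=0) = 1/8 + 1/8 = 1/4
  P(X=1) = 3/8 + 1/4 = 5/8
  P(X=2) = 0 + 1/8 = 1/8
Marginal P(Y) (column sums):
  P(Y=0) = 1/8 + 3/8 + 0 = 1/2
  P(Y=1) = 1/8 + 1/4 + 1/8 = 1/2

H(X) = -[(1/4)·log₂(1/4) + (5/8)·log₂(5/8) + (1/8)·log₂(1/8)]
  = 0.5000 + 0.4238 + 0.3750
  = 1.2988 bits
H(Y) = -[(1/2)·log₂(1/2) + (1/2)·log₂(1/2)]
  = 0.5000 + 0.5000
  = 1.0000 bits
H(X,Y) = -[(1/8)·log₂(1/8) + (1/8)·log₂(1/8) + (3/8)·log₂(3/8) + (1/4)·log₂(1/4) + (1/8)·log₂(1/8)]
  = 0.3750 + 0.3750 + 0.5306 + 0.5000 + 0.3750
  = 2.1556 bits

I(X;Y) = H(X) + H(Y) - H(X,Y)
  = 1.2988 + 1.0000 - 2.1556
  = 0.1432 bits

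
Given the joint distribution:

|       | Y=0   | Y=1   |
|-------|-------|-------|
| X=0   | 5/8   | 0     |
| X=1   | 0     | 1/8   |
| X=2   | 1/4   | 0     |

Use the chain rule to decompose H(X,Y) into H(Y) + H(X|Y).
By the chain rule: H(X,Y) = H(Y) + H(X|Y)

Marginal P(Y) (column sums):
  P(Y=0) = 5/8 + 0 + 1/4 = 7/8
  P(Y=1) = 0 + 1/8 + 0 = 1/8
H(Y) = -[(7/8)·log₂(7/8) + (1/8)·log₂(1/8)]
  = 0.1686 + 0.3750
  = 0.5436 bits
H(X|Y) = -Σ P(X,Y)·log₂ P(X|Y), where P(X|Y) = P(X,Y) / P(Y)
  (cells with P(X,Y) = 0 contribute 0)
  (X=0,Y=0): P(X|Y) = (5/8)/(7/8) = 5/7;  -(5/8)·log₂(5/7) = 0.3034
  (X=1,Y=1): P(X|Y) = (1/8)/(1/8) = 1;  -(1/8)·log₂(1) = 0.0000
  (X=2,Y=0): P(X|Y) = (1/4)/(7/8) = 2/7;  -(1/4)·log₂(2/7) = 0.4518
H(X|Y) = 0.3034 + 0.0000 + 0.4518
  = 0.7552 bits

H(X,Y) = H(Y) + H(X|Y) = 0.5436 + 0.7552 = 1.2988 bits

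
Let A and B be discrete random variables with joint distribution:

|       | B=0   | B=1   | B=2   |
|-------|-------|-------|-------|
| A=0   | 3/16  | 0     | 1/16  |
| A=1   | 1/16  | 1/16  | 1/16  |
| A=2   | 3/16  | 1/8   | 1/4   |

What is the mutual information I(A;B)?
Marginal P(A) (row sums):
  P(A=0) = 3/16 + 0 + 1/16 = 1/4
  P(A=1) = 1/16 + 1/16 + 1/16 = 3/16
  P(A=2) = 3/16 + 1/8 + 1/4 = 9/16
Marginal P(B) (column sums):
  P(B=0) = 3/16 + 1/16 + 3/16 = 7/16
  P(B=1) = 0 + 1/16 + 1/8 = 3/16
  P(B=2) = 1/16 + 1/16 + 1/4 = 3/8

H(A) = -[(1/4)·log₂(1/4) + (3/16)·log₂(3/16) + (9/16)·log₂(9/16)]
  = 0.5000 + 0.4528 + 0.4669
  = 1.4197 bits
H(B) = -[(7/16)·log₂(7/16) + (3/16)·log₂(3/16) + (3/8)·log₂(3/8)]
  = 0.5218 + 0.4528 + 0.5306
  = 1.5052 bits
H(A,B) = -[(3/16)·log₂(3/16) + (1/16)·log₂(1/16) + (1/16)·log₂(1/16) + (1/16)·log₂(1/16) + (1/16)·log₂(1/16) + (3/16)·log₂(3/16) + (1/8)·log₂(1/8) + (1/4)·log₂(1/4)]
  = 0.4528 + 0.2500 + 0.2500 + 0.2500 + 0.2500 + 0.4528 + 0.3750 + 0.5000
  = 2.7806 bits

I(A;B) = H(A) + H(B) - H(A,B)
  = 1.4197 + 1.5052 - 2.7806
  = 0.1443 bits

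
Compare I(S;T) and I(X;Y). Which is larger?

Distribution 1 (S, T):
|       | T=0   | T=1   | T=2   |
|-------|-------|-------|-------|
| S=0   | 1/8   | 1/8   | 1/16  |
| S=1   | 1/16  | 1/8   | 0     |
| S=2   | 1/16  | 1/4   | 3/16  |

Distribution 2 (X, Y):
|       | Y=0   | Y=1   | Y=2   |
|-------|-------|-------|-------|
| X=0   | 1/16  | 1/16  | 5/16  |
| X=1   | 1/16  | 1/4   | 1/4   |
Distribution 1 (S, T):
Marginal P(S) (row sums):
  P(S=0) = 1/8 + 1/8 + 1/16 = 5/16
  P(S=1) = 1/16 + 1/8 + 0 = 3/16
  P(S=2) = 1/16 + 1/4 + 3/16 = 1/2
Marginal P(T) (column sums):
  P(T=0) = 1/8 + 1/16 + 1/16 = 1/4
  P(T=1) = 1/8 + 1/8 + 1/4 = 1/2
  P(T=2) = 1/16 + 0 + 3/16 = 1/4

H(S) = -[(5/16)·log₂(5/16) + (3/16)·log₂(3/16) + (1/2)·log₂(1/2)]
  = 0.5244 + 0.4528 + 0.5000
  = 1.4772 bits
H(T) = -[(1/4)·log₂(1/4) + (1/2)·log₂(1/2) + (1/4)·log₂(1/4)]
  = 0.5000 + 0.5000 + 0.5000
  = 1.5000 bits
H(S,T) = -[(1/8)·log₂(1/8) + (1/8)·log₂(1/8) + (1/16)·log₂(1/16) + (1/16)·log₂(1/16) + (1/8)·log₂(1/8) + (1/16)·log₂(1/16) + (1/4)·log₂(1/4) + (3/16)·log₂(3/16)]
  = 0.3750 + 0.3750 + 0.2500 + 0.2500 + 0.3750 + 0.2500 + 0.5000 + 0.4528
  = 2.8278 bits

I(S;T) = H(S) + H(T) - H(S,T)
  = 1.4772 + 1.5000 - 2.8278
  = 0.1494 bits

Distribution 2 (X, Y):
Marginal P(X) (row sums):
  P(X=0) = 1/16 + 1/16 + 5/16 = 7/16
  P(X=1) = 1/16 + 1/4 + 1/4 = 9/16
Marginal P(Y) (column sums):
  P(Y=0) = 1/16 + 1/16 = 1/8
  P(Y=1) = 1/16 + 1/4 = 5/16
  P(Y=2) = 5/16 + 1/4 = 9/16

H(X) = -[(7/16)·log₂(7/16) + (9/16)·log₂(9/16)]
  = 0.5218 + 0.4669
  = 0.9887 bits
H(Y) = -[(1/8)·log₂(1/8) + (5/16)·log₂(5/16) + (9/16)·log₂(9/16)]
  = 0.3750 + 0.5244 + 0.4669
  = 1.3663 bits
H(X,Y) = -[(1/16)·log₂(1/16) + (1/16)·log₂(1/16) + (5/16)·log₂(5/16) + (1/16)·log₂(1/16) + (1/4)·log₂(1/4) + (1/4)·log₂(1/4)]
  = 0.2500 + 0.2500 + 0.5244 + 0.2500 + 0.5000 + 0.5000
  = 2.2744 bits

I(X;Y) = H(X) + H(Y) - H(X,Y)
  = 0.9887 + 1.3663 - 2.2744
  = 0.0806 bits

I(S;T) = 0.1494 bits > I(X;Y) = 0.0806 bits, so (S, T) has the higher mutual information (stronger dependence).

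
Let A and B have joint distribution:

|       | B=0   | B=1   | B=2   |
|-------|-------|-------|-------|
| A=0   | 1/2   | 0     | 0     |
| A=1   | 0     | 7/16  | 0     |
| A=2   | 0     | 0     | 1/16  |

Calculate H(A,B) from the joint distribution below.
H(A,B) = -Σ P(A,B) log₂ P(A,B), summed over the non-zero cells:
H(A,B) = -[(1/2)·log₂(1/2) + (7/16)·log₂(7/16) + (1/16)·log₂(1/16)]
  = 0.5000 + 0.5218 + 0.2500
  = 1.2718 bits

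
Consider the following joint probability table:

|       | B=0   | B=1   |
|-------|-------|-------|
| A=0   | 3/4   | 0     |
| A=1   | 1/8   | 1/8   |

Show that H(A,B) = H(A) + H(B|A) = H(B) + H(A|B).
Marginal P(A) (row sums):
  P(A=0) = 3/4 + 0 = 3/4
  P(A=1) = 1/8 + 1/8 = 1/4
Marginal P(B) (column sums):
  P(B=0) = 3/4 + 1/8 = 7/8
  P(B=1) = 0 + 1/8 = 1/8

Decomposition 1: H(A) + H(B|A)
H(A) = -[(3/4)·log₂(3/4) + (1/4)·log₂(1/4)]
  = 0.3113 + 0.5000
  = 0.8113 bits
H(B|A) = -Σ P(A,B)·log₂ P(B|A), where P(B|A) = P(A,B) / P(A)
  (cells with P(A,B) = 0 contribute 0)
  (A=0,B=0): P(B|A) = (3/4)/(3/4) = 1;  -(3/4)·log₂(1) = 0.0000
  (A=1,B=0): P(B|A) = (1/8)/(1/4) = 1/2;  -(1/8)·log₂(1/2) = 0.1250
  (A=1,B=1): P(B|A) = (1/8)/(1/4) = 1/2;  -(1/8)·log₂(1/2) = 0.1250
H(B|A) = 0.0000 + 0.1250 + 0.1250
  = 0.2500 bits
H(A) + H(B|A) = 0.8113 + 0.2500 = 1.0613 bits

Decomposition 2: H(B) + H(A|B)
H(B) = -[(7/8)·log₂(7/8) + (1/8)·log₂(1/8)]
  = 0.1686 + 0.3750
  = 0.5436 bits
H(A|B) = -Σ P(A,B)·log₂ P(A|B), where P(A|B) = P(A,B) / P(B)
  (cells with P(A,B) = 0 contribute 0)
  (A=0,B=0): P(A|B) = (3/4)/(7/8) = 6/7;  -(3/4)·log₂(6/7) = 0.1668
  (A=1,B=0): P(A|B) = (1/8)/(7/8) = 1/7;  -(1/8)·log₂(1/7) = 0.3509
  (A=1,B=1): P(A|B) = (1/8)/(1/8) = 1;  -(1/8)·log₂(1) = 0.0000
H(A|B) = 0.1668 + 0.3509 + 0.0000
  = 0.5177 bits
H(B) + H(A|B) = 0.5436 + 0.5177 = 1.0613 bits

Direct computation of the joint entropy:
H(A,B) = -[(3/4)·log₂(3/4) + (1/8)·log₂(1/8) + (1/8)·log₂(1/8)]
  = 0.3113 + 0.3750 + 0.3750
  = 1.0613 bits

All three agree: H(A,B) = 1.0613 bits ✓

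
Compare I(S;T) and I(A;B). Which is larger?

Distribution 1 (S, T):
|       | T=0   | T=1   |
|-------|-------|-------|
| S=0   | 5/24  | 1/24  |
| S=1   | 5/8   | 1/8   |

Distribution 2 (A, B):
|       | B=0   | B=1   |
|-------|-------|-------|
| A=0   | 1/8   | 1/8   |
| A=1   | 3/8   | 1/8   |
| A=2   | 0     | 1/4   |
Distribution 1 (S, T):
Marginal P(S) (row sums):
  P(S=0) = 5/24 + 1/24 = 1/4
  P(S=1) = 5/8 + 1/8 = 3/4
Marginal P(T) (column sums):
  P(T=0) = 5/24 + 5/8 = 5/6
  P(T=1) = 1/24 + 1/8 = 1/6

H(S) = -[(1/4)·log₂(1/4) + (3/4)·log₂(3/4)]
  = 0.5000 + 0.3113
  = 0.8113 bits
H(T) = -[(5/6)·log₂(5/6) + (1/6)·log₂(1/6)]
  = 0.2192 + 0.4308
  = 0.6500 bits
H(S,T) = -[(5/24)·log₂(5/24) + (1/24)·log₂(1/24) + (5/8)·log₂(5/8) + (1/8)·log₂(1/8)]
  = 0.4715 + 0.1910 + 0.4238 + 0.3750
  = 1.4613 bits

I(S;T) = H(S) + H(T) - H(S,T)
  = 0.8113 + 0.6500 - 1.4613
  = 0.0000 bits

Distribution 2 (A, B):
Marginal P(A) (row sums):
  P(A=0) = 1/8 + 1/8 = 1/4
  P(A=1) = 3/8 + 1/8 = 1/2
  P(A=2) = 0 + 1/4 = 1/4
Marginal P(B) (column sums):
  P(B=0) = 1/8 + 3/8 + 0 = 1/2
  P(B=1) = 1/8 + 1/8 + 1/4 = 1/2

H(A) = -[(1/4)·log₂(1/4) + (1/2)·log₂(1/2) + (1/4)·log₂(1/4)]
  = 0.5000 + 0.5000 + 0.5000
  = 1.5000 bits
H(B) = -[(1/2)·log₂(1/2) + (1/2)·log₂(1/2)]
  = 0.5000 + 0.5000
  = 1.0000 bits
H(A,B) = -[(1/8)·log₂(1/8) + (1/8)·log₂(1/8) + (3/8)·log₂(3/8) + (1/8)·log₂(1/8) + (1/4)·log₂(1/4)]
  = 0.3750 + 0.3750 + 0.5306 + 0.3750 + 0.5000
  = 2.1556 bits

I(A;B) = H(A) + H(B) - H(A,B)
  = 1.5000 + 1.0000 - 2.1556
  = 0.3444 bits

I(A;B) = 0.3444 bits > I(S;T) = 0.0000 bits, so (A, B) has the higher mutual information (stronger dependence).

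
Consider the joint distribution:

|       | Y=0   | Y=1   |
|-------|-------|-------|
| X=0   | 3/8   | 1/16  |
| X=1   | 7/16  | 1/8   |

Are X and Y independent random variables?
Marginal P(X) (row sums):
  P(X=0) = 3/8 + 1/16 = 7/16
  P(X=1) = 7/16 + 1/8 = 9/16
Marginal P(Y) (column sums):
  P(Y=0) = 3/8 + 7/16 = 13/16
  P(Y=1) = 1/16 + 1/8 = 3/16

X and Y are independent iff P(X=i,Y=j) = P(X=i)·P(Y=j) for every cell.
  P(X=0)·P(Y=0) = 7/16 × 13/16 = 91/256, but P(X=0,Y=0) = 3/8 ✗

No, X and Y are not independent. Quantitatively, I(X;Y) > 0:

H(X) = -[(7/16)·log₂(7/16) + (9/16)·log₂(9/16)]
  = 0.5218 + 0.4669
  = 0.9887 bits
H(Y) = -[(13/16)·log₂(13/16) + (3/16)·log₂(3/16)]
  = 0.2434 + 0.4528
  = 0.6962 bits
H(X,Y) = -[(3/8)·log₂(3/8) + (1/16)·log₂(1/16) + (7/16)·log₂(7/16) + (1/8)·log₂(1/8)]
  = 0.5306 + 0.2500 + 0.5218 + 0.3750
  = 1.6774 bits
I(X;Y) = H(X) + H(Y) - H(X,Y) = 0.9887 + 0.6962 - 1.6774 = 0.0075 bits > 0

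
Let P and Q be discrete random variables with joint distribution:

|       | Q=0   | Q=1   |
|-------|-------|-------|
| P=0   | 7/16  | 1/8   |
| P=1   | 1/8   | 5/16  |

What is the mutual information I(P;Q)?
Marginal P(P) (row sums):
  P(P=0) = 7/16 + 1/8 = 9/16
  P(P=1) = 1/8 + 5/16 = 7/16
Marginal P(Q) (column sums):
  P(Q=0) = 7/16 + 1/8 = 9/16
  P(Q=1) = 1/8 + 5/16 = 7/16

H(P) = -[(9/16)·log₂(9/16) + (7/16)·log₂(7/16)]
  = 0.4669 + 0.5218
  = 0.9887 bits
H(Q) = -[(9/16)·log₂(9/16) + (7/16)·log₂(7/16)]
  = 0.4669 + 0.5218
  = 0.9887 bits
H(P,Q) = -[(7/16)·log₂(7/16) + (1/8)·log₂(1/8) + (1/8)·log₂(1/8) + (5/16)·log₂(5/16)]
  = 0.5218 + 0.3750 + 0.3750 + 0.5244
  = 1.7962 bits

I(P;Q) = H(P) + H(Q) - H(P,Q)
  = 0.9887 + 0.9887 - 1.7962
  = 0.1812 bits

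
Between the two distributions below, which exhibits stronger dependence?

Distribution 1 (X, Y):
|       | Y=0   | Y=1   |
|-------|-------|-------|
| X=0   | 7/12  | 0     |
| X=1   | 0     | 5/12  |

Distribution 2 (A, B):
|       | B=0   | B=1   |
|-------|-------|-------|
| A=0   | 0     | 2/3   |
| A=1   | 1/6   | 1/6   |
Distribution 1 (X, Y):
Marginal P(X) (row sums):
  P(X=0) = 7/12 + 0 = 7/12
  P(X=1) = 0 + 5/12 = 5/12
Marginal P(Y) (column sums):
  P(Y=0) = 7/12 + 0 = 7/12
  P(Y=1) = 0 + 5/12 = 5/12

H(X) = -[(7/12)·log₂(7/12) + (5/12)·log₂(5/12)]
  = 0.4536 + 0.5263
  = 0.9799 bits
H(Y) = -[(7/12)·log₂(7/12) + (5/12)·log₂(5/12)]
  = 0.4536 + 0.5263
  = 0.9799 bits
H(X,Y) = -[(7/12)·log₂(7/12) + (5/12)·log₂(5/12)]
  = 0.4536 + 0.5263
  = 0.9799 bits

I(X;Y) = H(X) + H(Y) - H(X,Y)
  = 0.9799 + 0.9799 - 0.9799
  = 0.9799 bits

Distribution 2 (A, B):
Marginal P(A) (row sums):
  P(A=0) = 0 + 2/3 = 2/3
  P(A=1) = 1/6 + 1/6 = 1/3
Marginal P(B) (column sums):
  P(B=0) = 0 + 1/6 = 1/6
  P(B=1) = 2/3 + 1/6 = 5/6

H(A) = -[(2/3)·log₂(2/3) + (1/3)·log₂(1/3)]
  = 0.3900 + 0.5283
  = 0.9183 bits
H(B) = -[(1/6)·log₂(1/6) + (5/6)·log₂(5/6)]
  = 0.4308 + 0.2192
  = 0.6500 bits
H(A,B) = -[(2/3)·log₂(2/3) + (1/6)·log₂(1/6) + (1/6)·log₂(1/6)]
  = 0.3900 + 0.4308 + 0.4308
  = 1.2516 bits

I(A;B) = H(A) + H(B) - H(A,B)
  = 0.9183 + 0.6500 - 1.2516
  = 0.3167 bits

I(X;Y) = 0.9799 bits > I(A;B) = 0.3167 bits, so (X, Y) has the higher mutual information (stronger dependence).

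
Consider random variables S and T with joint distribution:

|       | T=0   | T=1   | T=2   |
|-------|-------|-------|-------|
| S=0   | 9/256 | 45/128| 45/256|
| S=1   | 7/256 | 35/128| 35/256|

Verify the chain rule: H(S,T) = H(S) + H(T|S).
Left side:
H(S,T) = -[(9/256)·log₂(9/256) + (45/128)·log₂(45/128) + (45/256)·log₂(45/256) + (7/256)·log₂(7/256) + (35/128)·log₂(35/128) + (35/256)·log₂(35/256)]
  = 0.1698 + 0.5302 + 0.4409 + 0.1420 + 0.5115 + 0.3925
  = 2.1869 bits

Right side:
Marginal P(S) (row sums):
  P(S=0) = 9/256 + 45/128 + 45/256 = 9/16
  P(S=1) = 7/256 + 35/128 + 35/256 = 7/16
H(S) = -[(9/16)·log₂(9/16) + (7/16)·log₂(7/16)]
  = 0.4669 + 0.5218
  = 0.9887 bits
H(T|S) = -Σ P(S,T)·log₂ P(T|S), where P(T|S) = P(S,T) / P(S)
  (S=0,T=0): P(T|S) = (9/256)/(9/16) = 1/16;  -(9/256)·log₂(1/16) = 0.1406
  (S=0,T=1): P(T|S) = (45/128)/(9/16) = 5/8;  -(45/128)·log₂(5/8) = 0.2384
  (S=0,T=2): P(T|S) = (45/256)/(9/16) = 5/16;  -(45/256)·log₂(5/16) = 0.2950
  (S=1,T=0): P(T|S) = (7/256)/(7/16) = 1/16;  -(7/256)·log₂(1/16) = 0.1094
  (S=1,T=1): P(T|S) = (35/128)/(7/16) = 5/8;  -(35/128)·log₂(5/8) = 0.1854
  (S=1,T=2): P(T|S) = (35/256)/(7/16) = 5/16;  -(35/256)·log₂(5/16) = 0.2294
H(T|S) = 0.1406 + 0.2384 + 0.2950 + 0.1094 + 0.1854 + 0.2294
  = 1.1982 bits
H(S) + H(T|S) = 0.9887 + 1.1982 = 2.1869 bits

Both sides equal 2.1869 bits, so the chain rule holds ✓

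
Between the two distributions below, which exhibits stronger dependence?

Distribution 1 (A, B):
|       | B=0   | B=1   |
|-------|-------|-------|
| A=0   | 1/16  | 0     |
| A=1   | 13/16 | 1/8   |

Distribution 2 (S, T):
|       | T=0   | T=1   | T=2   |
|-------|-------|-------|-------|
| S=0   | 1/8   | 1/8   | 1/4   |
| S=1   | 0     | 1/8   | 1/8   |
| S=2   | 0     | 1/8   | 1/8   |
Distribution 1 (A, B):
Marginal P(A) (row sums):
  P(A=0) = 1/16 + 0 = 1/16
  P(A=1) = 13/16 + 1/8 = 15/16
Marginal P(B) (column sums):
  P(B=0) = 1/16 + 13/16 = 7/8
  P(B=1) = 0 + 1/8 = 1/8

H(A) = -[(1/16)·log₂(1/16) + (15/16)·log₂(15/16)]
  = 0.2500 + 0.0873
  = 0.3373 bits
H(B) = -[(7/8)·log₂(7/8) + (1/8)·log₂(1/8)]
  = 0.1686 + 0.3750
  = 0.5436 bits
H(A,B) = -[(1/16)·log₂(1/16) + (13/16)·log₂(13/16) + (1/8)·log₂(1/8)]
  = 0.2500 + 0.2434 + 0.3750
  = 0.8684 bits

I(A;B) = H(A) + H(B) - H(A,B)
  = 0.3373 + 0.5436 - 0.8684
  = 0.0125 bits

Distribution 2 (S, T):
Marginal P(S) (row sums):
  P(S=0) = 1/8 + 1/8 + 1/4 = 1/2
  P(S=1) = 0 + 1/8 + 1/8 = 1/4
  P(S=2) = 0 + 1/8 + 1/8 = 1/4
Marginal P(T) (column sums):
  P(T=0) = 1/8 + 0 + 0 = 1/8
  P(T=1) = 1/8 + 1/8 + 1/8 = 3/8
  P(T=2) = 1/4 + 1/8 + 1/8 = 1/2

H(S) = -[(1/2)·log₂(1/2) + (1/4)·log₂(1/4) + (1/4)·log₂(1/4)]
  = 0.5000 + 0.5000 + 0.5000
  = 1.5000 bits
H(T) = -[(1/8)·log₂(1/8) + (3/8)·log₂(3/8) + (1/2)·log₂(1/2)]
  = 0.3750 + 0.5306 + 0.5000
  = 1.4056 bits
H(S,T) = -[(1/8)·log₂(1/8) + (1/8)·log₂(1/8) + (1/4)·log₂(1/4) + (1/8)·log₂(1/8) + (1/8)·log₂(1/8) + (1/8)·log₂(1/8) + (1/8)·log₂(1/8)]
  = 0.3750 + 0.3750 + 0.5000 + 0.3750 + 0.3750 + 0.3750 + 0.3750
  = 2.7500 bits

I(S;T) = H(S) + H(T) - H(S,T)
  = 1.5000 + 1.4056 - 2.7500
  = 0.1556 bits

I(S;T) = 0.1556 bits > I(A;B) = 0.0125 bits, so (S, T) has the higher mutual information (stronger dependence).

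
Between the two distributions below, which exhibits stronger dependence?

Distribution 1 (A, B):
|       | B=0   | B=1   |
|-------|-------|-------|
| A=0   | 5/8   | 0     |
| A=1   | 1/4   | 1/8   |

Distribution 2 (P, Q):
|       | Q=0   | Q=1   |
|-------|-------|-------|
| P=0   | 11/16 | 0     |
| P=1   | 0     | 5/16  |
Distribution 1 (A, B):
Marginal P(A) (row sums):
  P(A=0) = 5/8 + 0 = 5/8
  P(A=1) = 1/4 + 1/8 = 3/8
Marginal P(B) (column sums):
  P(B=0) = 5/8 + 1/4 = 7/8
  P(B=1) = 0 + 1/8 = 1/8

H(A) = -[(5/8)·log₂(5/8) + (3/8)·log₂(3/8)]
  = 0.4238 + 0.5306
  = 0.9544 bits
H(B) = -[(7/8)·log₂(7/8) + (1/8)·log₂(1/8)]
  = 0.1686 + 0.3750
  = 0.5436 bits
H(A,B) = -[(5/8)·log₂(5/8) + (1/4)·log₂(1/4) + (1/8)·log₂(1/8)]
  = 0.4238 + 0.5000 + 0.3750
  = 1.2988 bits

I(A;B) = H(A) + H(B) - H(A,B)
  = 0.9544 + 0.5436 - 1.2988
  = 0.1992 bits

Distribution 2 (P, Q):
Marginal P(P) (row sums):
  P(P=0) = 11/16 + 0 = 11/16
  P(P=1) = 0 + 5/16 = 5/16
Marginal P(Q) (column sums):
  P(Q=0) = 11/16 + 0 = 11/16
  P(Q=1) = 0 + 5/16 = 5/16

H(P) = -[(11/16)·log₂(11/16) + (5/16)·log₂(5/16)]
  = 0.3716 + 0.5244
  = 0.8960 bits
H(Q) = -[(11/16)·log₂(11/16) + (5/16)·log₂(5/16)]
  = 0.3716 + 0.5244
  = 0.8960 bits
H(P,Q) = -[(11/16)·log₂(11/16) + (5/16)·log₂(5/16)]
  = 0.3716 + 0.5244
  = 0.8960 bits

I(P;Q) = H(P) + H(Q) - H(P,Q)
  = 0.8960 + 0.8960 - 0.8960
  = 0.8960 bits

I(P;Q) = 0.8960 bits > I(A;B) = 0.1992 bits, so (P, Q) has the higher mutual information (stronger dependence).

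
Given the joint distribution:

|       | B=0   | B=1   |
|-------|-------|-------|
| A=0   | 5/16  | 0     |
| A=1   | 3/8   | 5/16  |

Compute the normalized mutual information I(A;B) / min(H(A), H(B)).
Marginal P(A) (row sums):
  P(A=0) = 5/16 + 0 = 5/16
  P(A=1) = 3/8 + 5/16 = 11/16
Marginal P(B) (column sums):
  P(B=0) = 5/16 + 3/8 = 11/16
  P(B=1) = 0 + 5/16 = 5/16

H(A) = -[(5/16)·log₂(5/16) + (11/16)·log₂(11/16)]
  = 0.5244 + 0.3716
  = 0.8960 bits
H(B) = -[(11/16)·log₂(11/16) + (5/16)·log₂(5/16)]
  = 0.3716 + 0.5244
  = 0.8960 bits
H(A,B) = -[(5/16)·log₂(5/16) + (3/8)·log₂(3/8) + (5/16)·log₂(5/16)]
  = 0.5244 + 0.5306 + 0.5244
  = 1.5794 bits

I(A;B) = H(A) + H(B) - H(A,B)
  = 0.8960 + 0.8960 - 1.5794
  = 0.2126 bits

min(H(A), H(B)) = min(0.8960, 0.8960) = 0.8960 bits
Normalized MI = 0.2126 / 0.8960 = 0.2373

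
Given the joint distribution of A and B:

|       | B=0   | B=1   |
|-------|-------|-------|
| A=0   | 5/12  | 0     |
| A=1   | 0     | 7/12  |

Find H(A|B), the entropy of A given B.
Marginal P(B) (column sums):
  P(B=0) = 5/12 + 0 = 5/12
  P(B=1) = 0 + 7/12 = 7/12

H(A|B) = -Σ P(A,B)·log₂ P(A|B), where P(A|B) = P(A,B) / P(B)
  (cells with P(A,B) = 0 contribute 0)
  (A=0,B=0): P(A|B) = (5/12)/(5/12) = 1;  -(5/12)·log₂(1) = 0.0000
  (A=1,B=1): P(A|B) = (7/12)/(7/12) = 1;  -(7/12)·log₂(1) = 0.0000
H(A|B) = 0.0000 + 0.0000
  = 0.0000 bits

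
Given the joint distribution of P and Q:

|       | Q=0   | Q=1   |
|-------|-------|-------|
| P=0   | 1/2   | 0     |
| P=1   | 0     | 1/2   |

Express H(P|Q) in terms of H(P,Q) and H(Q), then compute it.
H(P|Q) = H(P,Q) - H(Q)

Marginal P(Q) (column sums):
  P(Q=0) = 1/2 + 0 = 1/2
  P(Q=1) = 0 + 1/2 = 1/2

H(P,Q) = -[(1/2)·log₂(1/2) + (1/2)·log₂(1/2)]
  = 0.5000 + 0.5000
  = 1.0000 bits
H(Q) = -[(1/2)·log₂(1/2) + (1/2)·log₂(1/2)]
  = 0.5000 + 0.5000
  = 1.0000 bits

H(P|Q) = 1.0000 - 1.0000 = 0.0000 bits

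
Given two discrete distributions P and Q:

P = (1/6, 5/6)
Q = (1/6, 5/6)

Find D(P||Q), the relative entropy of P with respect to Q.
D(P||Q) = Σ P(i) log₂(P(i)/Q(i))
  i=0: (1/6) × log₂((1/6)/(1/6)) = (1/6) × log₂(1) = 0.0000
  i=1: (5/6) × log₂((5/6)/(5/6)) = (5/6) × log₂(1) = 0.0000
D(P||Q) = 0.0000 + 0.0000
  = 0.0000 bits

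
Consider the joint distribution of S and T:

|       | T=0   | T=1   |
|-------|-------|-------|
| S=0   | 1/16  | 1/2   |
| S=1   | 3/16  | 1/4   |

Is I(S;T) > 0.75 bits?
Marginal P(S) (row sums):
  P(S=0) = 1/16 + 1/2 = 9/16
  P(S=1) = 3/16 + 1/4 = 7/16
Marginal P(T) (column sums):
  P(T=0) = 1/16 + 3/16 = 1/4
  P(T=1) = 1/2 + 1/4 = 3/4

H(S) = -[(9/16)·log₂(9/16) + (7/16)·log₂(7/16)]
  = 0.4669 + 0.5218
  = 0.9887 bits
H(T) = -[(1/4)·log₂(1/4) + (3/4)·log₂(3/4)]
  = 0.5000 + 0.3113
  = 0.8113 bits
H(S,T) = -[(1/16)·log₂(1/16) + (1/2)·log₂(1/2) + (3/16)·log₂(3/16) + (1/4)·log₂(1/4)]
  = 0.2500 + 0.5000 + 0.4528 + 0.5000
  = 1.7028 bits

I(S;T) = H(S) + H(T) - H(S,T)
  = 0.9887 + 0.8113 - 1.7028
  = 0.0972 bits

No. I(S;T) = 0.0972 bits, which is ≤ 0.75 bits.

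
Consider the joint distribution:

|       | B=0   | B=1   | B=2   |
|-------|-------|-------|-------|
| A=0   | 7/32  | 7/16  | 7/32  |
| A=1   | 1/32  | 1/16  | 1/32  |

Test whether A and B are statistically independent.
Marginal P(A) (row sums):
  P(A=0) = 7/32 + 7/16 + 7/32 = 7/8
  P(A=1) = 1/32 + 1/16 + 1/32 = 1/8
Marginal P(B) (column sums):
  P(B=0) = 7/32 + 1/32 = 1/4
  P(B=1) = 7/16 + 1/16 = 1/2
  P(B=2) = 7/32 + 1/32 = 1/4

A and B are independent iff P(A=i,B=j) = P(A=i)·P(B=j) for every cell.
  P(A=0)·P(B=0) = 7/8 × 1/4 = 7/32 = P(A=0,B=0) ✓
  P(A=0)·P(B=1) = 7/8 × 1/2 = 7/16 = P(A=0,B=1) ✓
  P(A=0)·P(B=2) = 7/8 × 1/4 = 7/32 = P(A=0,B=2) ✓
  P(A=1)·P(B=0) = 1/8 × 1/4 = 1/32 = P(A=1,B=0) ✓
  P(A=1)·P(B=1) = 1/8 × 1/2 = 1/16 = P(A=1,B=1) ✓
  P(A=1)·P(B=2) = 1/8 × 1/4 = 1/32 = P(A=1,B=2) ✓

Yes, A and B are independent: every cell factors, so I(A;B) = 0 bits.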